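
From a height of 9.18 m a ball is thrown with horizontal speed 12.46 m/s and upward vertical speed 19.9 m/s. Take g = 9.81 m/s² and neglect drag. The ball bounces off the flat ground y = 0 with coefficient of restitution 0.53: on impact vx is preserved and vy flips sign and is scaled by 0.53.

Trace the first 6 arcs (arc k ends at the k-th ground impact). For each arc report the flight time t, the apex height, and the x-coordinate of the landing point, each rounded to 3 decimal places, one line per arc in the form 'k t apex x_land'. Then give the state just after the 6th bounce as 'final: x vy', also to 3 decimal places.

1 4.475 29.364 55.762
2 2.594 8.248 88.078
3 1.375 2.317 105.205
4 0.729 0.651 114.282
5 0.386 0.183 119.093
6 0.205 0.051 121.643
final: 121.643 0.532

Arc 1: start y=9.180, vy=19.900 → t=4.475, apex=29.364, x_land=55.762, impact vy=-24.003
  bounce: vy ← 0.53·24.003 = 12.721
Arc 2: start y=0.000, vy=12.721 → t=2.594, apex=8.248, x_land=88.078, impact vy=-12.721
  bounce: vy ← 0.53·12.721 = 6.742
Arc 3: start y=0.000, vy=6.742 → t=1.375, apex=2.317, x_land=105.205, impact vy=-6.742
  bounce: vy ← 0.53·6.742 = 3.573
Arc 4: start y=0.000, vy=3.573 → t=0.729, apex=0.651, x_land=114.282, impact vy=-3.573
  bounce: vy ← 0.53·3.573 = 1.894
Arc 5: start y=0.000, vy=1.894 → t=0.386, apex=0.183, x_land=119.093, impact vy=-1.894
  bounce: vy ← 0.53·1.894 = 1.004
Arc 6: start y=0.000, vy=1.004 → t=0.205, apex=0.051, x_land=121.643, impact vy=-1.004
  bounce: vy ← 0.53·1.004 = 0.532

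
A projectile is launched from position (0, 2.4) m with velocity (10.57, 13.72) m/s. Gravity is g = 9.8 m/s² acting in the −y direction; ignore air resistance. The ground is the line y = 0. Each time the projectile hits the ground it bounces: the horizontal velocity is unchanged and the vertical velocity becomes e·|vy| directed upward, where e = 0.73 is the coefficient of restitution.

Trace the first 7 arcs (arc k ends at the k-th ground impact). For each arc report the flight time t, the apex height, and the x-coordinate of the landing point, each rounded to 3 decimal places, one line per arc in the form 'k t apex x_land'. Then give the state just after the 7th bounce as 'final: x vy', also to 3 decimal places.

1 2.965 12.004 31.342
2 2.285 6.397 55.496
3 1.668 3.409 73.129
4 1.218 1.817 86.001
5 0.889 0.968 95.397
6 0.649 0.516 102.256
7 0.474 0.275 107.264
final: 107.264 1.695

Arc 1: start y=2.400, vy=13.720 → t=2.965, apex=12.004, x_land=31.342, impact vy=-15.339
  bounce: vy ← 0.73·15.339 = 11.197
Arc 2: start y=0.000, vy=11.197 → t=2.285, apex=6.397, x_land=55.496, impact vy=-11.197
  bounce: vy ← 0.73·11.197 = 8.174
Arc 3: start y=0.000, vy=8.174 → t=1.668, apex=3.409, x_land=73.129, impact vy=-8.174
  bounce: vy ← 0.73·8.174 = 5.967
Arc 4: start y=0.000, vy=5.967 → t=1.218, apex=1.817, x_land=86.001, impact vy=-5.967
  bounce: vy ← 0.73·5.967 = 4.356
Arc 5: start y=0.000, vy=4.356 → t=0.889, apex=0.968, x_land=95.397, impact vy=-4.356
  bounce: vy ← 0.73·4.356 = 3.180
Arc 6: start y=0.000, vy=3.180 → t=0.649, apex=0.516, x_land=102.256, impact vy=-3.180
  bounce: vy ← 0.73·3.180 = 2.321
Arc 7: start y=0.000, vy=2.321 → t=0.474, apex=0.275, x_land=107.264, impact vy=-2.321
  bounce: vy ← 0.73·2.321 = 1.695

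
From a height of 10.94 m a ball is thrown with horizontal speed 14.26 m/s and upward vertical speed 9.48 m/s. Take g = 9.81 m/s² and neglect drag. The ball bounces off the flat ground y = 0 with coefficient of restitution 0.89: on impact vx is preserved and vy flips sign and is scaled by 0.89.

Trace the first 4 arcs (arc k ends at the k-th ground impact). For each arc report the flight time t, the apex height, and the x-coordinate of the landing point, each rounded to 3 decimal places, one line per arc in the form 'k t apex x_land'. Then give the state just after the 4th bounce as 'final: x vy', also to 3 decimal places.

Arc 1: start y=10.940, vy=9.480 → t=2.745, apex=15.521, x_land=39.146, impact vy=-17.450
  bounce: vy ← 0.89·17.450 = 15.531
Arc 2: start y=0.000, vy=15.531 → t=3.166, apex=12.294, x_land=84.298, impact vy=-15.531
  bounce: vy ← 0.89·15.531 = 13.822
Arc 3: start y=0.000, vy=13.822 → t=2.818, apex=9.738, x_land=124.483, impact vy=-13.822
  bounce: vy ← 0.89·13.822 = 12.302
Arc 4: start y=0.000, vy=12.302 → t=2.508, apex=7.713, x_land=160.248, impact vy=-12.302
  bounce: vy ← 0.89·12.302 = 10.949

1 2.745 15.521 39.146
2 3.166 12.294 84.298
3 2.818 9.738 124.483
4 2.508 7.713 160.248
final: 160.248 10.949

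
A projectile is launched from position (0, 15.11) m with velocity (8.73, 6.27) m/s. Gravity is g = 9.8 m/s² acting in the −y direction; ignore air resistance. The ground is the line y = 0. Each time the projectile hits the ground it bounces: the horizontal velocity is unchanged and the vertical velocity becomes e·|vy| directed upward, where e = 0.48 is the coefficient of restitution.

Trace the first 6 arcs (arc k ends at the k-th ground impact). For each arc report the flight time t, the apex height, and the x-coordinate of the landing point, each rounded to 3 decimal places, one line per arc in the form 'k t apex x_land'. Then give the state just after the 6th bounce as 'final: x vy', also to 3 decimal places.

Arc 1: start y=15.110, vy=6.270 → t=2.509, apex=17.116, x_land=21.901, impact vy=-18.316
  bounce: vy ← 0.48·18.316 = 8.792
Arc 2: start y=0.000, vy=8.792 → t=1.794, apex=3.943, x_land=37.565, impact vy=-8.792
  bounce: vy ← 0.48·8.792 = 4.220
Arc 3: start y=0.000, vy=4.220 → t=0.861, apex=0.909, x_land=45.083, impact vy=-4.220
  bounce: vy ← 0.48·4.220 = 2.026
Arc 4: start y=0.000, vy=2.026 → t=0.413, apex=0.209, x_land=48.692, impact vy=-2.026
  bounce: vy ← 0.48·2.026 = 0.972
Arc 5: start y=0.000, vy=0.972 → t=0.198, apex=0.048, x_land=50.424, impact vy=-0.972
  bounce: vy ← 0.48·0.972 = 0.467
Arc 6: start y=0.000, vy=0.467 → t=0.095, apex=0.011, x_land=51.256, impact vy=-0.467
  bounce: vy ← 0.48·0.467 = 0.224

1 2.509 17.116 21.901
2 1.794 3.943 37.565
3 0.861 0.909 45.083
4 0.413 0.209 48.692
5 0.198 0.048 50.424
6 0.095 0.011 51.256
final: 51.256 0.224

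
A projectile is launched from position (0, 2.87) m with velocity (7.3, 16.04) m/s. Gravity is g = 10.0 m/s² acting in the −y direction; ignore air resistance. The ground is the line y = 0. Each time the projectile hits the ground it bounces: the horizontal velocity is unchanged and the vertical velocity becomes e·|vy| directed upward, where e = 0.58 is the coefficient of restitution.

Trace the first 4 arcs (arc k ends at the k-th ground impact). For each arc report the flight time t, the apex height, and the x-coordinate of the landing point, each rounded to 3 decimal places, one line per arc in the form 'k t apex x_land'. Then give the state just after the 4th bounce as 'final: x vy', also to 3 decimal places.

Arc 1: start y=2.870, vy=16.040 → t=3.378, apex=15.734, x_land=24.659, impact vy=-17.739
  bounce: vy ← 0.58·17.739 = 10.289
Arc 2: start y=0.000, vy=10.289 → t=2.058, apex=5.293, x_land=39.680, impact vy=-10.289
  bounce: vy ← 0.58·10.289 = 5.967
Arc 3: start y=0.000, vy=5.967 → t=1.193, apex=1.781, x_land=48.393, impact vy=-5.967
  bounce: vy ← 0.58·5.967 = 3.461
Arc 4: start y=0.000, vy=3.461 → t=0.692, apex=0.599, x_land=53.446, impact vy=-3.461
  bounce: vy ← 0.58·3.461 = 2.007

1 3.378 15.734 24.659
2 2.058 5.293 39.680
3 1.193 1.781 48.393
4 0.692 0.599 53.446
final: 53.446 2.007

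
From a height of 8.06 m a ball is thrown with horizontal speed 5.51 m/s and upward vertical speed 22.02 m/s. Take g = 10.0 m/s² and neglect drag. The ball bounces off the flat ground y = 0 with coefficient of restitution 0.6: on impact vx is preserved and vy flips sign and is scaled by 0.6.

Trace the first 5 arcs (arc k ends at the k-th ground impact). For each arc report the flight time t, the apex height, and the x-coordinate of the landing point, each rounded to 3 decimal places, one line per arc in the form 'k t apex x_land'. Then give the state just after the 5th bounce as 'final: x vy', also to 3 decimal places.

Arc 1: start y=8.060, vy=22.020 → t=4.744, apex=32.304, x_land=26.138, impact vy=-25.418
  bounce: vy ← 0.6·25.418 = 15.251
Arc 2: start y=0.000, vy=15.251 → t=3.050, apex=11.629, x_land=42.945, impact vy=-15.251
  bounce: vy ← 0.6·15.251 = 9.151
Arc 3: start y=0.000, vy=9.151 → t=1.830, apex=4.187, x_land=53.029, impact vy=-9.151
  bounce: vy ← 0.6·9.151 = 5.490
Arc 4: start y=0.000, vy=5.490 → t=1.098, apex=1.507, x_land=59.079, impact vy=-5.490
  bounce: vy ← 0.6·5.490 = 3.294
Arc 5: start y=0.000, vy=3.294 → t=0.659, apex=0.543, x_land=62.709, impact vy=-3.294
  bounce: vy ← 0.6·3.294 = 1.977

1 4.744 32.304 26.138
2 3.050 11.629 42.945
3 1.830 4.187 53.029
4 1.098 1.507 59.079
5 0.659 0.543 62.709
final: 62.709 1.977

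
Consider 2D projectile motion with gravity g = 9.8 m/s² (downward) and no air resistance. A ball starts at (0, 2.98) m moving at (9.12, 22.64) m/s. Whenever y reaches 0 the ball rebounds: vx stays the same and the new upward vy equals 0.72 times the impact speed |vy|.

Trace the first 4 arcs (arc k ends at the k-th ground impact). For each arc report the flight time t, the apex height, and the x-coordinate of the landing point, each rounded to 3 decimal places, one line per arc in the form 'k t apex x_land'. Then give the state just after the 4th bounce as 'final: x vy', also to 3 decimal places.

1 4.748 29.132 43.306
2 3.511 15.102 75.328
3 2.528 7.829 98.383
4 1.820 4.058 114.983
final: 114.983 6.422

Arc 1: start y=2.980, vy=22.640 → t=4.748, apex=29.132, x_land=43.306, impact vy=-23.895
  bounce: vy ← 0.72·23.895 = 17.204
Arc 2: start y=0.000, vy=17.204 → t=3.511, apex=15.102, x_land=75.328, impact vy=-17.204
  bounce: vy ← 0.72·17.204 = 12.387
Arc 3: start y=0.000, vy=12.387 → t=2.528, apex=7.829, x_land=98.383, impact vy=-12.387
  bounce: vy ← 0.72·12.387 = 8.919
Arc 4: start y=0.000, vy=8.919 → t=1.820, apex=4.058, x_land=114.983, impact vy=-8.919
  bounce: vy ← 0.72·8.919 = 6.422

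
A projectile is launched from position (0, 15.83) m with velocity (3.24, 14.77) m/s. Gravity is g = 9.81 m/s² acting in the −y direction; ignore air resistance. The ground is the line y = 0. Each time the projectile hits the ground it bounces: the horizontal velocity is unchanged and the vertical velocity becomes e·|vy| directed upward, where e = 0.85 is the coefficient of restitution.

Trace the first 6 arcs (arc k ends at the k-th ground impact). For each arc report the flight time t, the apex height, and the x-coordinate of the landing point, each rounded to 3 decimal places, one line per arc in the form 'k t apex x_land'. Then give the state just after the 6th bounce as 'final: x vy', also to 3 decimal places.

Arc 1: start y=15.830, vy=14.770 → t=3.850, apex=26.949, x_land=12.473, impact vy=-22.994
  bounce: vy ← 0.85·22.994 = 19.545
Arc 2: start y=0.000, vy=19.545 → t=3.985, apex=19.471, x_land=25.383, impact vy=-19.545
  bounce: vy ← 0.85·19.545 = 16.613
Arc 3: start y=0.000, vy=16.613 → t=3.387, apex=14.067, x_land=36.357, impact vy=-16.613
  bounce: vy ← 0.85·16.613 = 14.121
Arc 4: start y=0.000, vy=14.121 → t=2.879, apex=10.164, x_land=45.685, impact vy=-14.121
  bounce: vy ← 0.85·14.121 = 12.003
Arc 5: start y=0.000, vy=12.003 → t=2.447, apex=7.343, x_land=53.614, impact vy=-12.003
  bounce: vy ← 0.85·12.003 = 10.203
Arc 6: start y=0.000, vy=10.203 → t=2.080, apex=5.306, x_land=60.353, impact vy=-10.203
  bounce: vy ← 0.85·10.203 = 8.672

1 3.850 26.949 12.473
2 3.985 19.471 25.383
3 3.387 14.067 36.357
4 2.879 10.164 45.685
5 2.447 7.343 53.614
6 2.080 5.306 60.353
final: 60.353 8.672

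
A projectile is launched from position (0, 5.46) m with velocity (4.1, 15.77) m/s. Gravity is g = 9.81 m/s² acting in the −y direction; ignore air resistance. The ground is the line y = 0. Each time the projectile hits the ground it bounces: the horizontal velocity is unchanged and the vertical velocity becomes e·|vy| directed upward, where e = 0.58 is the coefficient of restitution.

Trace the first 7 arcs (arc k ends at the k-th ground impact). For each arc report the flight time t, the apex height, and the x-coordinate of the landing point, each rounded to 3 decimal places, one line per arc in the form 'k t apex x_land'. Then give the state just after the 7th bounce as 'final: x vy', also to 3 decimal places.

1 3.530 18.135 14.475
2 2.231 6.101 23.620
3 1.294 2.052 28.924
4 0.750 0.690 32.000
5 0.435 0.232 33.785
6 0.252 0.078 34.819
7 0.146 0.026 35.420
final: 35.420 0.416

Arc 1: start y=5.460, vy=15.770 → t=3.530, apex=18.135, x_land=14.475, impact vy=-18.863
  bounce: vy ← 0.58·18.863 = 10.941
Arc 2: start y=0.000, vy=10.941 → t=2.231, apex=6.101, x_land=23.620, impact vy=-10.941
  bounce: vy ← 0.58·10.941 = 6.346
Arc 3: start y=0.000, vy=6.346 → t=1.294, apex=2.052, x_land=28.924, impact vy=-6.346
  bounce: vy ← 0.58·6.346 = 3.680
Arc 4: start y=0.000, vy=3.680 → t=0.750, apex=0.690, x_land=32.000, impact vy=-3.680
  bounce: vy ← 0.58·3.680 = 2.135
Arc 5: start y=0.000, vy=2.135 → t=0.435, apex=0.232, x_land=33.785, impact vy=-2.135
  bounce: vy ← 0.58·2.135 = 1.238
Arc 6: start y=0.000, vy=1.238 → t=0.252, apex=0.078, x_land=34.819, impact vy=-1.238
  bounce: vy ← 0.58·1.238 = 0.718
Arc 7: start y=0.000, vy=0.718 → t=0.146, apex=0.026, x_land=35.420, impact vy=-0.718
  bounce: vy ← 0.58·0.718 = 0.416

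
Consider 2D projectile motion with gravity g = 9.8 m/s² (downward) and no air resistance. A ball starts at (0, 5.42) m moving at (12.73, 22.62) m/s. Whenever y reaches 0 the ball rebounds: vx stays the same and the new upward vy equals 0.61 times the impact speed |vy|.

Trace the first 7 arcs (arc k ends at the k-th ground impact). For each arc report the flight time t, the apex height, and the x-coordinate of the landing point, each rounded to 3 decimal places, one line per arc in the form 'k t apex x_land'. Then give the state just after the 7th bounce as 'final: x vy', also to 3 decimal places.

1 4.845 31.525 61.672
2 3.095 11.731 101.065
3 1.888 4.365 125.095
4 1.151 1.624 139.753
5 0.702 0.604 148.695
6 0.428 0.225 154.149
7 0.261 0.084 157.476
final: 157.476 0.781

Arc 1: start y=5.420, vy=22.620 → t=4.845, apex=31.525, x_land=61.672, impact vy=-24.858
  bounce: vy ← 0.61·24.858 = 15.163
Arc 2: start y=0.000, vy=15.163 → t=3.095, apex=11.731, x_land=101.065, impact vy=-15.163
  bounce: vy ← 0.61·15.163 = 9.249
Arc 3: start y=0.000, vy=9.249 → t=1.888, apex=4.365, x_land=125.095, impact vy=-9.249
  bounce: vy ← 0.61·9.249 = 5.642
Arc 4: start y=0.000, vy=5.642 → t=1.151, apex=1.624, x_land=139.753, impact vy=-5.642
  bounce: vy ← 0.61·5.642 = 3.442
Arc 5: start y=0.000, vy=3.442 → t=0.702, apex=0.604, x_land=148.695, impact vy=-3.442
  bounce: vy ← 0.61·3.442 = 2.099
Arc 6: start y=0.000, vy=2.099 → t=0.428, apex=0.225, x_land=154.149, impact vy=-2.099
  bounce: vy ← 0.61·2.099 = 1.281
Arc 7: start y=0.000, vy=1.281 → t=0.261, apex=0.084, x_land=157.476, impact vy=-1.281
  bounce: vy ← 0.61·1.281 = 0.781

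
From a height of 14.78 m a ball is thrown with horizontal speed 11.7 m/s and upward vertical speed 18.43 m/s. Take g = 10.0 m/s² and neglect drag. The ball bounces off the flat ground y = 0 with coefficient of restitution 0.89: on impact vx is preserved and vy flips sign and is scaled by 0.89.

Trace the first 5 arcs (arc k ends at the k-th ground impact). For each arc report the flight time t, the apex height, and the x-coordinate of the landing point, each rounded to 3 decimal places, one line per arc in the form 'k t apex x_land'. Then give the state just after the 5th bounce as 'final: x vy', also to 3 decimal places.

1 4.363 31.763 51.052
2 4.486 25.160 103.543
3 3.993 19.929 150.260
4 3.554 15.786 191.838
5 3.163 12.504 228.842
final: 228.842 14.074

Arc 1: start y=14.780, vy=18.430 → t=4.363, apex=31.763, x_land=51.052, impact vy=-25.204
  bounce: vy ← 0.89·25.204 = 22.432
Arc 2: start y=0.000, vy=22.432 → t=4.486, apex=25.160, x_land=103.543, impact vy=-22.432
  bounce: vy ← 0.89·22.432 = 19.964
Arc 3: start y=0.000, vy=19.964 → t=3.993, apex=19.929, x_land=150.260, impact vy=-19.964
  bounce: vy ← 0.89·19.964 = 17.768
Arc 4: start y=0.000, vy=17.768 → t=3.554, apex=15.786, x_land=191.838, impact vy=-17.768
  bounce: vy ← 0.89·17.768 = 15.814
Arc 5: start y=0.000, vy=15.814 → t=3.163, apex=12.504, x_land=228.842, impact vy=-15.814
  bounce: vy ← 0.89·15.814 = 14.074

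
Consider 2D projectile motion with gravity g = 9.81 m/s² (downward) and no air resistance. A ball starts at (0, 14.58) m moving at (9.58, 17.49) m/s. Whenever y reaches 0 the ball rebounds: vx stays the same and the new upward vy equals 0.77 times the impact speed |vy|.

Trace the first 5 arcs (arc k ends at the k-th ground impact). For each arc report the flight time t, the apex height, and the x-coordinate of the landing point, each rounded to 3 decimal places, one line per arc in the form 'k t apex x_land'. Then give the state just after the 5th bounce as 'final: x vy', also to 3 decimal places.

Arc 1: start y=14.580, vy=17.490 → t=4.263, apex=30.171, x_land=40.840, impact vy=-24.330
  bounce: vy ← 0.77·24.330 = 18.734
Arc 2: start y=0.000, vy=18.734 → t=3.819, apex=17.889, x_land=77.430, impact vy=-18.734
  bounce: vy ← 0.77·18.734 = 14.425
Arc 3: start y=0.000, vy=14.425 → t=2.941, apex=10.606, x_land=105.604, impact vy=-14.425
  bounce: vy ← 0.77·14.425 = 11.108
Arc 4: start y=0.000, vy=11.108 → t=2.265, apex=6.288, x_land=127.298, impact vy=-11.108
  bounce: vy ← 0.77·11.108 = 8.553
Arc 5: start y=0.000, vy=8.553 → t=1.744, apex=3.728, x_land=144.003, impact vy=-8.553
  bounce: vy ← 0.77·8.553 = 6.586

1 4.263 30.171 40.840
2 3.819 17.889 77.430
3 2.941 10.606 105.604
4 2.265 6.288 127.298
5 1.744 3.728 144.003
final: 144.003 6.586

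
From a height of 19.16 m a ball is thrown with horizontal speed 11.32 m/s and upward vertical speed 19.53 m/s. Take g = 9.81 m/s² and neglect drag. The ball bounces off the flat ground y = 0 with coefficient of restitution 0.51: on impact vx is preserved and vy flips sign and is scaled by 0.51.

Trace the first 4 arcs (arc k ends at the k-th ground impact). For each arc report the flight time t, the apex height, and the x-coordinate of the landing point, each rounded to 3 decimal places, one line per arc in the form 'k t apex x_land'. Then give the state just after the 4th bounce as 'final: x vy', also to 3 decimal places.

1 4.796 38.600 54.292
2 2.861 10.040 86.683
3 1.459 2.611 103.202
4 0.744 0.679 111.627
final: 111.627 1.862

Arc 1: start y=19.160, vy=19.530 → t=4.796, apex=38.600, x_land=54.292, impact vy=-27.520
  bounce: vy ← 0.51·27.520 = 14.035
Arc 2: start y=0.000, vy=14.035 → t=2.861, apex=10.040, x_land=86.683, impact vy=-14.035
  bounce: vy ← 0.51·14.035 = 7.158
Arc 3: start y=0.000, vy=7.158 → t=1.459, apex=2.611, x_land=103.202, impact vy=-7.158
  bounce: vy ← 0.51·7.158 = 3.651
Arc 4: start y=0.000, vy=3.651 → t=0.744, apex=0.679, x_land=111.627, impact vy=-3.651
  bounce: vy ← 0.51·3.651 = 1.862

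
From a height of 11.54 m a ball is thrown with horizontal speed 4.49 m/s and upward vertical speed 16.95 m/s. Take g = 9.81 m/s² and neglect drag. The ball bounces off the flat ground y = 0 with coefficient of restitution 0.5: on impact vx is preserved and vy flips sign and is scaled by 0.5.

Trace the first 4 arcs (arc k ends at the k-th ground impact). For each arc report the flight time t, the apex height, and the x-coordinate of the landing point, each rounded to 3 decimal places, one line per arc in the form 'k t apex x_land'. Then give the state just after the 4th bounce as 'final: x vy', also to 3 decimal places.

Arc 1: start y=11.540, vy=16.950 → t=4.038, apex=26.183, x_land=18.132, impact vy=-22.665
  bounce: vy ← 0.5·22.665 = 11.333
Arc 2: start y=0.000, vy=11.333 → t=2.310, apex=6.546, x_land=28.506, impact vy=-11.333
  bounce: vy ← 0.5·11.333 = 5.666
Arc 3: start y=0.000, vy=5.666 → t=1.155, apex=1.636, x_land=33.693, impact vy=-5.666
  bounce: vy ← 0.5·5.666 = 2.833
Arc 4: start y=0.000, vy=2.833 → t=0.578, apex=0.409, x_land=36.286, impact vy=-2.833
  bounce: vy ← 0.5·2.833 = 1.417

1 4.038 26.183 18.132
2 2.310 6.546 28.506
3 1.155 1.636 33.693
4 0.578 0.409 36.286
final: 36.286 1.417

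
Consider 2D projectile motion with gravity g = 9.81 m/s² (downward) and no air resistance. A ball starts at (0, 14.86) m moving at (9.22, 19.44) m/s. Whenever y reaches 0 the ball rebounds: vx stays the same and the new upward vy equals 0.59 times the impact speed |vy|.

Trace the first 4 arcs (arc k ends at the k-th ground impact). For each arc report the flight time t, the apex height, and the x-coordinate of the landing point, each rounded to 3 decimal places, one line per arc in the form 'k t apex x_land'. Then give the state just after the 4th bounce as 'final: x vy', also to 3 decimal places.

Arc 1: start y=14.860, vy=19.440 → t=4.619, apex=34.122, x_land=42.589, impact vy=-25.874
  bounce: vy ← 0.59·25.874 = 15.266
Arc 2: start y=0.000, vy=15.266 → t=3.112, apex=11.878, x_land=71.284, impact vy=-15.266
  bounce: vy ← 0.59·15.266 = 9.007
Arc 3: start y=0.000, vy=9.007 → t=1.836, apex=4.135, x_land=88.214, impact vy=-9.007
  bounce: vy ← 0.59·9.007 = 5.314
Arc 4: start y=0.000, vy=5.314 → t=1.083, apex=1.439, x_land=98.203, impact vy=-5.314
  bounce: vy ← 0.59·5.314 = 3.135

1 4.619 34.122 42.589
2 3.112 11.878 71.284
3 1.836 4.135 88.214
4 1.083 1.439 98.203
final: 98.203 3.135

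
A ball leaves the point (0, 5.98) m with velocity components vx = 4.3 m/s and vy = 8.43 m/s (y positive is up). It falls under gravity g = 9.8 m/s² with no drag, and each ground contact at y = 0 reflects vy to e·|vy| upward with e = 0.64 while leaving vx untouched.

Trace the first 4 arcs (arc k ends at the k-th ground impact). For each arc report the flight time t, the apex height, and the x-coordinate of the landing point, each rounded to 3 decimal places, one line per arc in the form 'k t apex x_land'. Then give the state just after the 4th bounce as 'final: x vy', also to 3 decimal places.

Arc 1: start y=5.980, vy=8.430 → t=2.260, apex=9.606, x_land=9.719, impact vy=-13.721
  bounce: vy ← 0.64·13.721 = 8.782
Arc 2: start y=0.000, vy=8.782 → t=1.792, apex=3.935, x_land=17.426, impact vy=-8.782
  bounce: vy ← 0.64·8.782 = 5.620
Arc 3: start y=0.000, vy=5.620 → t=1.147, apex=1.612, x_land=22.358, impact vy=-5.620
  bounce: vy ← 0.64·5.620 = 3.597
Arc 4: start y=0.000, vy=3.597 → t=0.734, apex=0.660, x_land=25.514, impact vy=-3.597
  bounce: vy ← 0.64·3.597 = 2.302

1 2.260 9.606 9.719
2 1.792 3.935 17.426
3 1.147 1.612 22.358
4 0.734 0.660 25.514
final: 25.514 2.302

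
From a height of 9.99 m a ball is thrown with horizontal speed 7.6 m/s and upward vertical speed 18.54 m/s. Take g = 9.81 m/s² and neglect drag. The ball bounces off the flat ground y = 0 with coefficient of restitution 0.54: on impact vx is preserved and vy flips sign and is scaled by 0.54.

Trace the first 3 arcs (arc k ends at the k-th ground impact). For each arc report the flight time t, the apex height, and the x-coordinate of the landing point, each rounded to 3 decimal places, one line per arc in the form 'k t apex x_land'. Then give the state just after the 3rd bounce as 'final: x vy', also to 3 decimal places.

Arc 1: start y=9.990, vy=18.540 → t=4.258, apex=27.509, x_land=32.362, impact vy=-23.232
  bounce: vy ← 0.54·23.232 = 12.545
Arc 2: start y=0.000, vy=12.545 → t=2.558, apex=8.022, x_land=51.800, impact vy=-12.545
  bounce: vy ← 0.54·12.545 = 6.775
Arc 3: start y=0.000, vy=6.775 → t=1.381, apex=2.339, x_land=62.297, impact vy=-6.775
  bounce: vy ← 0.54·6.775 = 3.658

1 4.258 27.509 32.362
2 2.558 8.022 51.800
3 1.381 2.339 62.297
final: 62.297 3.658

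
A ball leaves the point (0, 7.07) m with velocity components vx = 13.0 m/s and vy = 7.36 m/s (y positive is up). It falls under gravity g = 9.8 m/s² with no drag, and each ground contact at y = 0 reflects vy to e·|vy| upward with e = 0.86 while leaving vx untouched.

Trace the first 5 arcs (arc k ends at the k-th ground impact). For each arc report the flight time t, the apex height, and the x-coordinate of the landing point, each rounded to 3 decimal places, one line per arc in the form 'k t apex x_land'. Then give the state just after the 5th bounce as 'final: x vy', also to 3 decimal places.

1 2.168 9.834 28.180
2 2.437 7.273 59.856
3 2.096 5.379 87.097
4 1.802 3.978 110.525
5 1.550 2.942 130.673
final: 130.673 6.531

Arc 1: start y=7.070, vy=7.360 → t=2.168, apex=9.834, x_land=28.180, impact vy=-13.883
  bounce: vy ← 0.86·13.883 = 11.940
Arc 2: start y=0.000, vy=11.940 → t=2.437, apex=7.273, x_land=59.856, impact vy=-11.940
  bounce: vy ← 0.86·11.940 = 10.268
Arc 3: start y=0.000, vy=10.268 → t=2.096, apex=5.379, x_land=87.097, impact vy=-10.268
  bounce: vy ← 0.86·10.268 = 8.830
Arc 4: start y=0.000, vy=8.830 → t=1.802, apex=3.978, x_land=110.525, impact vy=-8.830
  bounce: vy ← 0.86·8.830 = 7.594
Arc 5: start y=0.000, vy=7.594 → t=1.550, apex=2.942, x_land=130.673, impact vy=-7.594
  bounce: vy ← 0.86·7.594 = 6.531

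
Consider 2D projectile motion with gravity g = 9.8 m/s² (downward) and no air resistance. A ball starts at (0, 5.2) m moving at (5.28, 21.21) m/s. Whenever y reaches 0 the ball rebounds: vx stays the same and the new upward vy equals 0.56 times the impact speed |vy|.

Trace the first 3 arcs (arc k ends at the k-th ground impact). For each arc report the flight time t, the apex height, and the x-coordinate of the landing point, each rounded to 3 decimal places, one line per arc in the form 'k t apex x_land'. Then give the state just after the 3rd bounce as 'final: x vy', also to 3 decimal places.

Arc 1: start y=5.200, vy=21.210 → t=4.561, apex=28.152, x_land=24.083, impact vy=-23.490
  bounce: vy ← 0.56·23.490 = 13.154
Arc 2: start y=0.000, vy=13.154 → t=2.685, apex=8.829, x_land=38.258, impact vy=-13.154
  bounce: vy ← 0.56·13.154 = 7.366
Arc 3: start y=0.000, vy=7.366 → t=1.503, apex=2.769, x_land=46.196, impact vy=-7.366
  bounce: vy ← 0.56·7.366 = 4.125

1 4.561 28.152 24.083
2 2.685 8.829 38.258
3 1.503 2.769 46.196
final: 46.196 4.125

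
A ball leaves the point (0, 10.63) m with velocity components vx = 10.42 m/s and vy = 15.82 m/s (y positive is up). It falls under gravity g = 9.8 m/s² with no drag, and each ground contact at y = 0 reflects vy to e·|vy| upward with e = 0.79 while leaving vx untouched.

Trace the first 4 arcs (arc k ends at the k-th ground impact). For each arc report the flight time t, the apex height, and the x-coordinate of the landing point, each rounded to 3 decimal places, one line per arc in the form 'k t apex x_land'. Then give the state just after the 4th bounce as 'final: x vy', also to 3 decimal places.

Arc 1: start y=10.630, vy=15.820 → t=3.800, apex=23.399, x_land=39.591, impact vy=-21.415
  bounce: vy ← 0.79·21.415 = 16.918
Arc 2: start y=0.000, vy=16.918 → t=3.453, apex=14.603, x_land=75.568, impact vy=-16.918
  bounce: vy ← 0.79·16.918 = 13.365
Arc 3: start y=0.000, vy=13.365 → t=2.728, apex=9.114, x_land=103.990, impact vy=-13.365
  bounce: vy ← 0.79·13.365 = 10.559
Arc 4: start y=0.000, vy=10.559 → t=2.155, apex=5.688, x_land=126.443, impact vy=-10.559
  bounce: vy ← 0.79·10.559 = 8.341

1 3.800 23.399 39.591
2 3.453 14.603 75.568
3 2.728 9.114 103.990
4 2.155 5.688 126.443
final: 126.443 8.341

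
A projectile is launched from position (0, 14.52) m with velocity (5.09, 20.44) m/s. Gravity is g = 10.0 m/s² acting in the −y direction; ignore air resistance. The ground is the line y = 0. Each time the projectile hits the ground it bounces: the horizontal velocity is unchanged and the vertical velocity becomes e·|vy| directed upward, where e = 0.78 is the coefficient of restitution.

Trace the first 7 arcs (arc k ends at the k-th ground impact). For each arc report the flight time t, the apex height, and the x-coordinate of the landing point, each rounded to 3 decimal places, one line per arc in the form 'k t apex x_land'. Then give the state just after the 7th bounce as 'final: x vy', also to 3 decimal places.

Arc 1: start y=14.520, vy=20.440 → t=4.705, apex=35.410, x_land=23.949, impact vy=-26.612
  bounce: vy ← 0.78·26.612 = 20.757
Arc 2: start y=0.000, vy=20.757 → t=4.151, apex=21.543, x_land=45.080, impact vy=-20.757
  bounce: vy ← 0.78·20.757 = 16.191
Arc 3: start y=0.000, vy=16.191 → t=3.238, apex=13.107, x_land=61.562, impact vy=-16.191
  bounce: vy ← 0.78·16.191 = 12.629
Arc 4: start y=0.000, vy=12.629 → t=2.526, apex=7.974, x_land=74.419, impact vy=-12.629
  bounce: vy ← 0.78·12.629 = 9.850
Arc 5: start y=0.000, vy=9.850 → t=1.970, apex=4.852, x_land=84.446, impact vy=-9.850
  bounce: vy ← 0.78·9.850 = 7.683
Arc 6: start y=0.000, vy=7.683 → t=1.537, apex=2.952, x_land=92.268, impact vy=-7.683
  bounce: vy ← 0.78·7.683 = 5.993
Arc 7: start y=0.000, vy=5.993 → t=1.199, apex=1.796, x_land=98.369, impact vy=-5.993
  bounce: vy ← 0.78·5.993 = 4.675

1 4.705 35.410 23.949
2 4.151 21.543 45.080
3 3.238 13.107 61.562
4 2.526 7.974 74.419
5 1.970 4.852 84.446
6 1.537 2.952 92.268
7 1.199 1.796 98.369
final: 98.369 4.675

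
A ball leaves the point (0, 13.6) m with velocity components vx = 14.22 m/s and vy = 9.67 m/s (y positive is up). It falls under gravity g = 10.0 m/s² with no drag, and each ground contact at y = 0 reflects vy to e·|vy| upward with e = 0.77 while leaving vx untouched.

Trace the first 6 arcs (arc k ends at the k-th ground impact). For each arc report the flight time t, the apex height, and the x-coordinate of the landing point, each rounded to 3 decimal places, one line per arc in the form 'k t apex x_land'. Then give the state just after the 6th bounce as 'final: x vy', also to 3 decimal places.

1 2.879 18.275 40.937
2 2.944 10.836 82.804
3 2.267 6.424 115.041
4 1.746 3.809 139.864
5 1.344 2.258 158.977
6 1.035 1.339 173.695
final: 173.695 3.985

Arc 1: start y=13.600, vy=9.670 → t=2.879, apex=18.275, x_land=40.937, impact vy=-19.118
  bounce: vy ← 0.77·19.118 = 14.721
Arc 2: start y=0.000, vy=14.721 → t=2.944, apex=10.836, x_land=82.804, impact vy=-14.721
  bounce: vy ← 0.77·14.721 = 11.335
Arc 3: start y=0.000, vy=11.335 → t=2.267, apex=6.424, x_land=115.041, impact vy=-11.335
  bounce: vy ← 0.77·11.335 = 8.728
Arc 4: start y=0.000, vy=8.728 → t=1.746, apex=3.809, x_land=139.864, impact vy=-8.728
  bounce: vy ← 0.77·8.728 = 6.721
Arc 5: start y=0.000, vy=6.721 → t=1.344, apex=2.258, x_land=158.977, impact vy=-6.721
  bounce: vy ← 0.77·6.721 = 5.175
Arc 6: start y=0.000, vy=5.175 → t=1.035, apex=1.339, x_land=173.695, impact vy=-5.175
  bounce: vy ← 0.77·5.175 = 3.985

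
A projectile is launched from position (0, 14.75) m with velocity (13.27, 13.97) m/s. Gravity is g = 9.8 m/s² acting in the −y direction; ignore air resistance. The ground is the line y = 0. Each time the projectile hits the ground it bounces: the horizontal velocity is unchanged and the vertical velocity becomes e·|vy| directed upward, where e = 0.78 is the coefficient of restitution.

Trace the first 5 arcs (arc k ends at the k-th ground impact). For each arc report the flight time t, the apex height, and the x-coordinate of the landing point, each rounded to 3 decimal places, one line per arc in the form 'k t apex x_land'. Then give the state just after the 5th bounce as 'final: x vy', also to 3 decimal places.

1 3.671 24.707 48.714
2 3.503 15.032 95.199
3 2.732 9.145 131.457
4 2.131 5.564 159.738
5 1.662 3.385 181.798
final: 181.798 6.353

Arc 1: start y=14.750, vy=13.970 → t=3.671, apex=24.707, x_land=48.714, impact vy=-22.006
  bounce: vy ← 0.78·22.006 = 17.165
Arc 2: start y=0.000, vy=17.165 → t=3.503, apex=15.032, x_land=95.199, impact vy=-17.165
  bounce: vy ← 0.78·17.165 = 13.388
Arc 3: start y=0.000, vy=13.388 → t=2.732, apex=9.145, x_land=131.457, impact vy=-13.388
  bounce: vy ← 0.78·13.388 = 10.443
Arc 4: start y=0.000, vy=10.443 → t=2.131, apex=5.564, x_land=159.738, impact vy=-10.443
  bounce: vy ← 0.78·10.443 = 8.146
Arc 5: start y=0.000, vy=8.146 → t=1.662, apex=3.385, x_land=181.798, impact vy=-8.146
  bounce: vy ← 0.78·8.146 = 6.353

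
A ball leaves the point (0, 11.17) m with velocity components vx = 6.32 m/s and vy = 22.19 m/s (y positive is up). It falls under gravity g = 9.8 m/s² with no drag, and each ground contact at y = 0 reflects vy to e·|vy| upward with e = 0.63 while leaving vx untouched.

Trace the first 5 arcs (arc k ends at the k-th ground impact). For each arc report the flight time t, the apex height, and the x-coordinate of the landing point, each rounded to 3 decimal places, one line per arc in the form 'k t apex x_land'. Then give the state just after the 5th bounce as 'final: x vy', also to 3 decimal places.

Arc 1: start y=11.170, vy=22.190 → t=4.986, apex=36.292, x_land=31.510, impact vy=-26.671
  bounce: vy ← 0.63·26.671 = 16.803
Arc 2: start y=0.000, vy=16.803 → t=3.429, apex=14.404, x_land=53.182, impact vy=-16.803
  bounce: vy ← 0.63·16.803 = 10.586
Arc 3: start y=0.000, vy=10.586 → t=2.160, apex=5.717, x_land=66.835, impact vy=-10.586
  bounce: vy ← 0.63·10.586 = 6.669
Arc 4: start y=0.000, vy=6.669 → t=1.361, apex=2.269, x_land=75.437, impact vy=-6.669
  bounce: vy ← 0.63·6.669 = 4.201
Arc 5: start y=0.000, vy=4.201 → t=0.857, apex=0.901, x_land=80.856, impact vy=-4.201
  bounce: vy ← 0.63·4.201 = 2.647

1 4.986 36.292 31.510
2 3.429 14.404 53.182
3 2.160 5.717 66.835
4 1.361 2.269 75.437
5 0.857 0.901 80.856
final: 80.856 2.647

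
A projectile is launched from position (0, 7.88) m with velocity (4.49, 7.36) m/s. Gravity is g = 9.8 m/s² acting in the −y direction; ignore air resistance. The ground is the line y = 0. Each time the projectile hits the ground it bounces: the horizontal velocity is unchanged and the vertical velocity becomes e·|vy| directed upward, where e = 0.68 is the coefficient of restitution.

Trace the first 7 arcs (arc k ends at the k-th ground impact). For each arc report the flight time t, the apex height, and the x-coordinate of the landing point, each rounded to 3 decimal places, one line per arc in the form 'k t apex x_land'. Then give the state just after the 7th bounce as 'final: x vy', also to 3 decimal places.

Arc 1: start y=7.880, vy=7.360 → t=2.225, apex=10.644, x_land=9.990, impact vy=-14.444
  bounce: vy ← 0.68·14.444 = 9.822
Arc 2: start y=0.000, vy=9.822 → t=2.004, apex=4.922, x_land=18.989, impact vy=-9.822
  bounce: vy ← 0.68·9.822 = 6.679
Arc 3: start y=0.000, vy=6.679 → t=1.363, apex=2.276, x_land=25.109, impact vy=-6.679
  bounce: vy ← 0.68·6.679 = 4.542
Arc 4: start y=0.000, vy=4.542 → t=0.927, apex=1.052, x_land=29.271, impact vy=-4.542
  bounce: vy ← 0.68·4.542 = 3.088
Arc 5: start y=0.000, vy=3.088 → t=0.630, apex=0.487, x_land=32.101, impact vy=-3.088
  bounce: vy ← 0.68·3.088 = 2.100
Arc 6: start y=0.000, vy=2.100 → t=0.429, apex=0.225, x_land=34.025, impact vy=-2.100
  bounce: vy ← 0.68·2.100 = 1.428
Arc 7: start y=0.000, vy=1.428 → t=0.291, apex=0.104, x_land=35.334, impact vy=-1.428
  bounce: vy ← 0.68·1.428 = 0.971

1 2.225 10.644 9.990
2 2.004 4.922 18.989
3 1.363 2.276 25.109
4 0.927 1.052 29.271
5 0.630 0.487 32.101
6 0.429 0.225 34.025
7 0.291 0.104 35.334
final: 35.334 0.971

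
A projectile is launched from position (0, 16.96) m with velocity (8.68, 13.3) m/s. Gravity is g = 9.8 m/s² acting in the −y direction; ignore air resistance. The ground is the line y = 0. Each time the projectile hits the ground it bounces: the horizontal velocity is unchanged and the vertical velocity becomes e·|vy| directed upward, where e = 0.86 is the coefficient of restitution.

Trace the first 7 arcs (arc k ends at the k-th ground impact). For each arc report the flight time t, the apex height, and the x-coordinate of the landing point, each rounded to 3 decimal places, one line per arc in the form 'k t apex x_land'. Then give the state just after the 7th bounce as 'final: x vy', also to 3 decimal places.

Arc 1: start y=16.960, vy=13.300 → t=3.660, apex=25.985, x_land=31.769, impact vy=-22.568
  bounce: vy ← 0.86·22.568 = 19.408
Arc 2: start y=0.000, vy=19.408 → t=3.961, apex=19.219, x_land=66.149, impact vy=-19.408
  bounce: vy ← 0.86·19.408 = 16.691
Arc 3: start y=0.000, vy=16.691 → t=3.406, apex=14.214, x_land=95.716, impact vy=-16.691
  bounce: vy ← 0.86·16.691 = 14.354
Arc 4: start y=0.000, vy=14.354 → t=2.929, apex=10.513, x_land=121.144, impact vy=-14.354
  bounce: vy ← 0.86·14.354 = 12.345
Arc 5: start y=0.000, vy=12.345 → t=2.519, apex=7.775, x_land=143.012, impact vy=-12.345
  bounce: vy ← 0.86·12.345 = 10.617
Arc 6: start y=0.000, vy=10.617 → t=2.167, apex=5.751, x_land=161.818, impact vy=-10.617
  bounce: vy ← 0.86·10.617 = 9.130
Arc 7: start y=0.000, vy=9.130 → t=1.863, apex=4.253, x_land=177.992, impact vy=-9.130
  bounce: vy ← 0.86·9.130 = 7.852

1 3.660 25.985 31.769
2 3.961 19.219 66.149
3 3.406 14.214 95.716
4 2.929 10.513 121.144
5 2.519 7.775 143.012
6 2.167 5.751 161.818
7 1.863 4.253 177.992
final: 177.992 7.852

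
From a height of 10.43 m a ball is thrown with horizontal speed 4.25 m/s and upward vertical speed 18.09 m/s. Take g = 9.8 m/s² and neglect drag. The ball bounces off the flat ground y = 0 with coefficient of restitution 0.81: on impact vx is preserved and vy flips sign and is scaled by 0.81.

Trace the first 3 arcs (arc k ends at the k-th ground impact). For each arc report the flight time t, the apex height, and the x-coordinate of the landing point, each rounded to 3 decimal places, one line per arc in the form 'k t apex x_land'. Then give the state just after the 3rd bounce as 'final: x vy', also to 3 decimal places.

1 4.199 27.126 17.845
2 3.812 17.798 34.044
3 3.087 11.677 47.166
final: 47.166 12.254

Arc 1: start y=10.430, vy=18.090 → t=4.199, apex=27.126, x_land=17.845, impact vy=-23.058
  bounce: vy ← 0.81·23.058 = 18.677
Arc 2: start y=0.000, vy=18.677 → t=3.812, apex=17.798, x_land=34.044, impact vy=-18.677
  bounce: vy ← 0.81·18.677 = 15.128
Arc 3: start y=0.000, vy=15.128 → t=3.087, apex=11.677, x_land=47.166, impact vy=-15.128
  bounce: vy ← 0.81·15.128 = 12.254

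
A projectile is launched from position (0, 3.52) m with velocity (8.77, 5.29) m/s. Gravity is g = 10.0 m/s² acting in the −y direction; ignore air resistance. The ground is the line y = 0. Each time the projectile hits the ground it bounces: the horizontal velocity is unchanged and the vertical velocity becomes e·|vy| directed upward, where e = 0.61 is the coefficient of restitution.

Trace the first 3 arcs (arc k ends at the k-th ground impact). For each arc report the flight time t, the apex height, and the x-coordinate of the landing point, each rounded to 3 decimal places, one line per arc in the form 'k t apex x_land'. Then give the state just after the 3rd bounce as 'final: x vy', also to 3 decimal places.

1 1.521 4.919 13.338
2 1.210 1.830 23.951
3 0.738 0.681 30.424
final: 30.424 2.251

Arc 1: start y=3.520, vy=5.290 → t=1.521, apex=4.919, x_land=13.338, impact vy=-9.919
  bounce: vy ← 0.61·9.919 = 6.051
Arc 2: start y=0.000, vy=6.051 → t=1.210, apex=1.830, x_land=23.951, impact vy=-6.051
  bounce: vy ← 0.61·6.051 = 3.691
Arc 3: start y=0.000, vy=3.691 → t=0.738, apex=0.681, x_land=30.424, impact vy=-3.691
  bounce: vy ← 0.61·3.691 = 2.251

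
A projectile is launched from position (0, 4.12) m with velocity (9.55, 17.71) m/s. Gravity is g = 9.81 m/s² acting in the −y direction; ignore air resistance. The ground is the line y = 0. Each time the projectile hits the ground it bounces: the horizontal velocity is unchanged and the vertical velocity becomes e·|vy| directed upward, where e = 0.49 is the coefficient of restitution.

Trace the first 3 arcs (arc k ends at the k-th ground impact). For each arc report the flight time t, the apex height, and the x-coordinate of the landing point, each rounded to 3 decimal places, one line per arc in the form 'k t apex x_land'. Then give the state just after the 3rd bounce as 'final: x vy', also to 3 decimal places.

Arc 1: start y=4.120, vy=17.710 → t=3.830, apex=20.106, x_land=36.576, impact vy=-19.861
  bounce: vy ← 0.49·19.861 = 9.732
Arc 2: start y=0.000, vy=9.732 → t=1.984, apex=4.827, x_land=55.524, impact vy=-9.732
  bounce: vy ← 0.49·9.732 = 4.769
Arc 3: start y=0.000, vy=4.769 → t=0.972, apex=1.159, x_land=64.809, impact vy=-4.769
  bounce: vy ← 0.49·4.769 = 2.337

1 3.830 20.106 36.576
2 1.984 4.827 55.524
3 0.972 1.159 64.809
final: 64.809 2.337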